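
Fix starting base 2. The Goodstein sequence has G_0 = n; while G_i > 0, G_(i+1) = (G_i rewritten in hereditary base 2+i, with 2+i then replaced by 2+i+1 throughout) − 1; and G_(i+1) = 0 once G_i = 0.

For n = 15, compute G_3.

15 —HB2→ 2^(2 + 1) + 2^2 + 2 + 1 —bump→ 3^(3 + 1) + 3^3 + 3 + 1 = 112 —(−1)→ 111
111 —HB3→ 3^(3 + 1) + 3^3 + 3 —bump→ 4^(4 + 1) + 4^4 + 4 = 1284 —(−1)→ 1283
1283 —HB4→ 4^(4 + 1) + 4^4 + 3 —bump→ 5^(5 + 1) + 5^5 + 3 = 18753 —(−1)→ 18752
18752 —HB5→ 5^(5 + 1) + 5^5 + 2 —bump→ 6^(6 + 1) + 6^6 + 2 = 326594 —(−1)→ 326593

18752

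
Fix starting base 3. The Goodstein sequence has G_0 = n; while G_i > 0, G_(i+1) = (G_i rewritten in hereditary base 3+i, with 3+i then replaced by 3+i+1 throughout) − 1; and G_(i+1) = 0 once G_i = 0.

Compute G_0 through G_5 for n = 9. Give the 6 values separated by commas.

G_0 = 9. HB_3(9) = 3^2. Bump = 16. G_1 = 15.
G_1 = 15. HB_4(15) = 3·4 + 3. Bump = 18. G_2 = 17.
G_2 = 17. HB_5(17) = 3·5 + 2. Bump = 20. G_3 = 19.
G_3 = 19. HB_6(19) = 3·6 + 1. Bump = 22. G_4 = 21.
G_4 = 21. HB_7(21) = 3·7. Bump = 24. G_5 = 23.

9, 15, 17, 19, 21, 23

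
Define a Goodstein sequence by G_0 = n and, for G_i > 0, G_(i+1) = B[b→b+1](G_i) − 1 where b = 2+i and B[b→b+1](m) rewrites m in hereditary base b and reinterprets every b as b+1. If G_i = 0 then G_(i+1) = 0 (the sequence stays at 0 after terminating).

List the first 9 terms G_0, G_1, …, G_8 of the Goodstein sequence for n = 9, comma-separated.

G_0 = 9. HB_2(9) = 2^(2 + 1) + 1. Bump = 82. G_1 = 81.
G_1 = 81. HB_3(81) = 3^(3 + 1). Bump = 1024. G_2 = 1023.
G_2 = 1023. HB_4(1023) = 3·4^4 + 3·4^3 + 3·4^2 + 3·4 + 3. Bump = 9843. G_3 = 9842.
G_3 = 9842. HB_5(9842) = 3·5^5 + 3·5^3 + 3·5^2 + 3·5 + 2. Bump = 140744. G_4 = 140743.
G_4 = 140743. HB_6(140743) = 3·6^6 + 3·6^3 + 3·6^2 + 3·6 + 1. Bump = 2471827. G_5 = 2471826.
G_5 = 2471826. HB_7(2471826) = 3·7^7 + 3·7^3 + 3·7^2 + 3·7. Bump = 50333400. G_6 = 50333399.
G_6 = 50333399. HB_8(50333399) = 3·8^8 + 3·8^3 + 3·8^2 + 2·8 + 7. Bump = 1162263922. G_7 = 1162263921.
G_7 = 1162263921. HB_9(1162263921) = 3·9^9 + 3·9^3 + 3·9^2 + 2·9 + 6. Bump = 30000003326. G_8 = 30000003325.

9, 81, 1023, 9842, 140743, 2471826, 50333399, 1162263921, 30000003325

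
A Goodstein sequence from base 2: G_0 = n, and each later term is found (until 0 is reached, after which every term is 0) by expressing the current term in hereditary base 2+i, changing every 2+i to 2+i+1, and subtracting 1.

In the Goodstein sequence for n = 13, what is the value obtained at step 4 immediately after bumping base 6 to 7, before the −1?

5765999

G_0 = 13. HB_2(13) = 2^(2 + 1) + 2^2 + 1. Bump = 109. G_1 = 108.
G_1 = 108. HB_3(108) = 3^(3 + 1) + 3^3. Bump = 1280. G_2 = 1279.
G_2 = 1279. HB_4(1279) = 4^(4 + 1) + 3·4^3 + 3·4^2 + 3·4 + 3. Bump = 16093. G_3 = 16092.
G_3 = 16092. HB_5(16092) = 5^(5 + 1) + 3·5^3 + 3·5^2 + 3·5 + 2. Bump = 280712. G_4 = 280711.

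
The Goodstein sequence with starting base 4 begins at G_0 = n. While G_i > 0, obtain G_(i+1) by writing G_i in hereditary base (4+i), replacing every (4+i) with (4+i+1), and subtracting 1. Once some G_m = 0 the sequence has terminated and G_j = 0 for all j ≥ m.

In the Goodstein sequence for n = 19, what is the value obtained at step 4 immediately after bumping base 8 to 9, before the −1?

70

G_0=19  [base 4] 4^2 + 3  →[4↦5]→  5^2 + 3 = 28  −1 ⇒ G_1=27
G_1=27  [base 5] 5^2 + 2  →[5↦6]→  6^2 + 2 = 38  −1 ⇒ G_2=37
G_2=37  [base 6] 6^2 + 1  →[6↦7]→  7^2 + 1 = 50  −1 ⇒ G_3=49
G_3=49  [base 7] 7^2  →[7↦8]→  8^2 = 64  −1 ⇒ G_4=63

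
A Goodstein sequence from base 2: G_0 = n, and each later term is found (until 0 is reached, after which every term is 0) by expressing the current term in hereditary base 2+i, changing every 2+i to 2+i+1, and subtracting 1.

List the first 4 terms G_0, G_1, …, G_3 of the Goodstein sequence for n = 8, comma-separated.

8 —HB2→ 2^(2 + 1) —bump→ 3^(3 + 1) = 81 —(−1)→ 80
80 —HB3→ 2·3^3 + 2·3^2 + 2·3 + 2 —bump→ 2·4^4 + 2·4^2 + 2·4 + 2 = 554 —(−1)→ 553
553 —HB4→ 2·4^4 + 2·4^2 + 2·4 + 1 —bump→ 2·5^5 + 2·5^2 + 2·5 + 1 = 6311 —(−1)→ 6310

8, 80, 553, 6310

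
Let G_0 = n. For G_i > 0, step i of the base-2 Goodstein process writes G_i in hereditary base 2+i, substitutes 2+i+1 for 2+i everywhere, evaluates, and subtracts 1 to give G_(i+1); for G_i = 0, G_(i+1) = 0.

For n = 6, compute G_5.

98039

base 2: 6 = 2^2 + 2; at 3: 3^3 + 3 = 30; next = 29
base 3: 29 = 3^3 + 2; at 4: 4^4 + 2 = 258; next = 257
base 4: 257 = 4^4 + 1; at 5: 5^5 + 1 = 3126; next = 3125
base 5: 3125 = 5^5; at 6: 6^6 = 46656; next = 46655
base 6: 46655 = 5·6^5 + 5·6^4 + 5·6^3 + 5·6^2 + 5·6 + 5; at 7: 5·7^5 + 5·7^4 + 5·7^3 + 5·7^2 + 5·7 + 5 = 98040; next = 98039
base 7: 98039 = 5·7^5 + 5·7^4 + 5·7^3 + 5·7^2 + 5·7 + 4; at 8: 5·8^5 + 5·8^4 + 5·8^3 + 5·8^2 + 5·8 + 4 = 187244; next = 187243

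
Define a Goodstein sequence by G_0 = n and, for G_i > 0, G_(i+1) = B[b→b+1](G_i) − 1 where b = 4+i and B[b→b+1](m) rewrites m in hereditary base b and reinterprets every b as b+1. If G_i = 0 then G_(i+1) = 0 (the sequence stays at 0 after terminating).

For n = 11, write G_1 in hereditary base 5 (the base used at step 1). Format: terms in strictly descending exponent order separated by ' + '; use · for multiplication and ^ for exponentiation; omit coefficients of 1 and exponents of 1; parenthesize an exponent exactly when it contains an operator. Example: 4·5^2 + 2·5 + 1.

base 4: 11 = 2·4 + 3; at 5: 2·5 + 3 = 13; next = 12
base 5: 12 = 2·5 + 2; at 6: 2·6 + 2 = 14; next = 13

2·5 + 2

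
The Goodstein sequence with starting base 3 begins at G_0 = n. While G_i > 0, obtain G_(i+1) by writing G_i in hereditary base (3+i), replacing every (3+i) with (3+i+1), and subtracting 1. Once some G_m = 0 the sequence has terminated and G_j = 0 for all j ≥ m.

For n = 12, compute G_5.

63

step 0: 12 = 3^2 + 3; sub 4 for 3: 4^2 + 4; = 20; G_1 = 20−1 = 19
step 1: 19 = 4^2 + 3; sub 5 for 4: 5^2 + 3; = 28; G_2 = 28−1 = 27
step 2: 27 = 5^2 + 2; sub 6 for 5: 6^2 + 2; = 38; G_3 = 38−1 = 37
step 3: 37 = 6^2 + 1; sub 7 for 6: 7^2 + 1; = 50; G_4 = 50−1 = 49
step 4: 49 = 7^2; sub 8 for 7: 8^2; = 64; G_5 = 64−1 = 63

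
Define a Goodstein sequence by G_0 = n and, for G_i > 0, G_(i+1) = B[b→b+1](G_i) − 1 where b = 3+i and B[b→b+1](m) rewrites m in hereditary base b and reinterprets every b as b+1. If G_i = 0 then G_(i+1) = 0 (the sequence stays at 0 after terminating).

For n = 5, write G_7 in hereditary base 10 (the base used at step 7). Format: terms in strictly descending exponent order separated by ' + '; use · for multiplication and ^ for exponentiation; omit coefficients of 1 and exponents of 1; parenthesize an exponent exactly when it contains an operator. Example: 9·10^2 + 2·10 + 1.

i=0: 5 = 3 + 2 (b=3); 3→4: 4 + 2 = 6; 6−1 = 5
i=1: 5 = 4 + 1 (b=4); 4→5: 5 + 1 = 6; 6−1 = 5
i=2: 5 = 5 (b=5); 5→6: 6 = 6; 6−1 = 5
i=3: 5 = 5 (b=6); 6→7: 5 = 5; 5−1 = 4
i=4: 4 = 4 (b=7); 7→8: 4 = 4; 4−1 = 3
i=5: 3 = 3 (b=8); 8→9: 3 = 3; 3−1 = 2
i=6: 2 = 2 (b=9); 9→10: 2 = 2; 2−1 = 1
i=7: 1 = 1 (b=10); 10→11: 1 = 1; 1−1 = 0

1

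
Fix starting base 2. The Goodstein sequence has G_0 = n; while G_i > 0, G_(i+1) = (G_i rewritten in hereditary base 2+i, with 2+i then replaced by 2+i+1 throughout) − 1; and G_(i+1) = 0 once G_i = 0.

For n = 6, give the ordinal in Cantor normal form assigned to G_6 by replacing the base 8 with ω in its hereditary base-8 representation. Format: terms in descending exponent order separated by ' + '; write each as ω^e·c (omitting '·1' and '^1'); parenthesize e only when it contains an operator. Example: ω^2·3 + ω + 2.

[0] 6 ≡ 2^2 + 2 (base 2). Lift 3: 30. −1: 29.
[1] 29 ≡ 3^3 + 2 (base 3). Lift 4: 258. −1: 257.
[2] 257 ≡ 4^4 + 1 (base 4). Lift 5: 3126. −1: 3125.
[3] 3125 ≡ 5^5 (base 5). Lift 6: 46656. −1: 46655.
[4] 46655 ≡ 5·6^5 + 5·6^4 + 5·6^3 + 5·6^2 + 5·6 + 5 (base 6). Lift 7: 98040. −1: 98039.
[5] 98039 ≡ 5·7^5 + 5·7^4 + 5·7^3 + 5·7^2 + 5·7 + 4 (base 7). Lift 8: 187244. −1: 187243.

ω^5·5 + ω^4·5 + ω^3·5 + ω^2·5 + ω·5 + 3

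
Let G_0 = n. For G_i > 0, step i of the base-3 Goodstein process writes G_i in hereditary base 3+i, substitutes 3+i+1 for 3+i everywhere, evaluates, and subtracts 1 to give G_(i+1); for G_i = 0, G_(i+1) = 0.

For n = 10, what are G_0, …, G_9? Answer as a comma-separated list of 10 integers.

10 —HB3→ 3^2 + 1 —bump→ 4^2 + 1 = 17 —(−1)→ 16
16 —HB4→ 4^2 —bump→ 5^2 = 25 —(−1)→ 24
24 —HB5→ 4·5 + 4 —bump→ 4·6 + 4 = 28 —(−1)→ 27
27 —HB6→ 4·6 + 3 —bump→ 4·7 + 3 = 31 —(−1)→ 30
30 —HB7→ 4·7 + 2 —bump→ 4·8 + 2 = 34 —(−1)→ 33
33 —HB8→ 4·8 + 1 —bump→ 4·9 + 1 = 37 —(−1)→ 36
36 —HB9→ 4·9 —bump→ 4·10 = 40 —(−1)→ 39
39 —HB10→ 3·10 + 9 —bump→ 3·11 + 9 = 42 —(−1)→ 41
41 —HB11→ 3·11 + 8 —bump→ 3·12 + 8 = 44 —(−1)→ 43

10, 16, 24, 27, 30, 33, 36, 39, 41, 43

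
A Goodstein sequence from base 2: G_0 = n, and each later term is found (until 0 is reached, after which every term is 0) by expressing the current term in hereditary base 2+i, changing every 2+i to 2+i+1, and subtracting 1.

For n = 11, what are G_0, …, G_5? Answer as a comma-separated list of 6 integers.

11, 84, 1027, 15627, 279937, 5764801

G_0=11  [base 2] 2^(2 + 1) + 2 + 1  →[2↦3]→  3^(3 + 1) + 3 + 1 = 85  −1 ⇒ G_1=84
G_1=84  [base 3] 3^(3 + 1) + 3  →[3↦4]→  4^(4 + 1) + 4 = 1028  −1 ⇒ G_2=1027
G_2=1027  [base 4] 4^(4 + 1) + 3  →[4↦5]→  5^(5 + 1) + 3 = 15628  −1 ⇒ G_3=15627
G_3=15627  [base 5] 5^(5 + 1) + 2  →[5↦6]→  6^(6 + 1) + 2 = 279938  −1 ⇒ G_4=279937
G_4=279937  [base 6] 6^(6 + 1) + 1  →[6↦7]→  7^(7 + 1) + 1 = 5764802  −1 ⇒ G_5=5764801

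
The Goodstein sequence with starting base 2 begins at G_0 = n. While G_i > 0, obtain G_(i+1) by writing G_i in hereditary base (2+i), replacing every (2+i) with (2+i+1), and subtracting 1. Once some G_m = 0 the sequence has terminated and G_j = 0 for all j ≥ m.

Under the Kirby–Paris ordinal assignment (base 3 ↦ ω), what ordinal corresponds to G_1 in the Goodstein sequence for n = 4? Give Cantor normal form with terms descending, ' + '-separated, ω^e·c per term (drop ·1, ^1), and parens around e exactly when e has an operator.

[0] 4 ≡ 2^2 (base 2). Lift 3: 27. −1: 26.
[1] 26 ≡ 2·3^2 + 2·3 + 2 (base 3). Lift 4: 42. −1: 41.

ω^2·2 + ω·2 + 2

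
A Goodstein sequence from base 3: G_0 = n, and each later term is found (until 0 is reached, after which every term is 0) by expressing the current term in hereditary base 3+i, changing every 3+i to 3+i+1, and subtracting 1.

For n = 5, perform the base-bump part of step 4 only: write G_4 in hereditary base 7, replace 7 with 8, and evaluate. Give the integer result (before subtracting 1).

(0) 5|_3 = 3 + 2 ↦ 4 + 2|_4 = 6 ⇒ 5
(1) 5|_4 = 4 + 1 ↦ 5 + 1|_5 = 6 ⇒ 5
(2) 5|_5 = 5 ↦ 6|_6 = 6 ⇒ 5
(3) 5|_6 = 5 ↦ 5|_7 = 5 ⇒ 4
(4) 4|_7 = 4 ↦ 4|_8 = 4 ⇒ 3

4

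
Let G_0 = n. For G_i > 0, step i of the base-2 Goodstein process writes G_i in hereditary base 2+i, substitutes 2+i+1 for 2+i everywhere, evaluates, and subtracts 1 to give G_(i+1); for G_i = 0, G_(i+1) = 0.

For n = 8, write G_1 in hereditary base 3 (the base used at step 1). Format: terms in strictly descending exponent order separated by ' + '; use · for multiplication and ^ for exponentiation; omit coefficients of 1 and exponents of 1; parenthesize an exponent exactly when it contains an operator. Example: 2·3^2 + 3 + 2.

[0] 8 ≡ 2^(2 + 1) (base 2). Lift 3: 81. −1: 80.
[1] 80 ≡ 2·3^3 + 2·3^2 + 2·3 + 2 (base 3). Lift 4: 554. −1: 553.

2·3^3 + 2·3^2 + 2·3 + 2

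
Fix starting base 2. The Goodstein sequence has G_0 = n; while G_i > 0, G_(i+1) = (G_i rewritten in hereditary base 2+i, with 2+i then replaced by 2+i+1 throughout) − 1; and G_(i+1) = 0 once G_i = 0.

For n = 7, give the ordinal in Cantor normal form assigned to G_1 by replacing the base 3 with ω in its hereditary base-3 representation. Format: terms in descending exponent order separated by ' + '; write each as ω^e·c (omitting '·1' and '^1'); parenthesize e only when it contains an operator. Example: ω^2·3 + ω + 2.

ω^ω + ω

7 —HB2→ 2^2 + 2 + 1 —bump→ 3^3 + 3 + 1 = 31 —(−1)→ 30
30 —HB3→ 3^3 + 3 —bump→ 4^4 + 4 = 260 —(−1)→ 259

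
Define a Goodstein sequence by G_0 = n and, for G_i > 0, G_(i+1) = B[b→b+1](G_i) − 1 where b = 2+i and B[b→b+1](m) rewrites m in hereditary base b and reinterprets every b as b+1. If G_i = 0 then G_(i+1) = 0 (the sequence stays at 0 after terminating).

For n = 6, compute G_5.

6 —HB2→ 2^2 + 2 —bump→ 3^3 + 3 = 30 —(−1)→ 29
29 —HB3→ 3^3 + 2 —bump→ 4^4 + 2 = 258 —(−1)→ 257
257 —HB4→ 4^4 + 1 —bump→ 5^5 + 1 = 3126 —(−1)→ 3125
3125 —HB5→ 5^5 —bump→ 6^6 = 46656 —(−1)→ 46655
46655 —HB6→ 5·6^5 + 5·6^4 + 5·6^3 + 5·6^2 + 5·6 + 5 —bump→ 5·7^5 + 5·7^4 + 5·7^3 + 5·7^2 + 5·7 + 5 = 98040 —(−1)→ 98039
98039 —HB7→ 5·7^5 + 5·7^4 + 5·7^3 + 5·7^2 + 5·7 + 4 —bump→ 5·8^5 + 5·8^4 + 5·8^3 + 5·8^2 + 5·8 + 4 = 187244 —(−1)→ 187243

98039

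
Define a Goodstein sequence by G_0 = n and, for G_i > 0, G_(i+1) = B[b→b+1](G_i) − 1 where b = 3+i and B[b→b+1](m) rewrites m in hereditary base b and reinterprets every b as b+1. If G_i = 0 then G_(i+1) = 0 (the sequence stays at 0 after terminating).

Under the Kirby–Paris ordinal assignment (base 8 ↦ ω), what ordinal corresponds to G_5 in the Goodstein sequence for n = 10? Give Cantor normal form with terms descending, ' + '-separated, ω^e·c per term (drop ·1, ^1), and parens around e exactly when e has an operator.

ω·4 + 1

G_0 = 10. HB_3(10) = 3^2 + 1. Bump = 17. G_1 = 16.
G_1 = 16. HB_4(16) = 4^2. Bump = 25. G_2 = 24.
G_2 = 24. HB_5(24) = 4·5 + 4. Bump = 28. G_3 = 27.
G_3 = 27. HB_6(27) = 4·6 + 3. Bump = 31. G_4 = 30.
G_4 = 30. HB_7(30) = 4·7 + 2. Bump = 34. G_5 = 33.
G_5 = 33. HB_8(33) = 4·8 + 1. Bump = 37. G_6 = 36.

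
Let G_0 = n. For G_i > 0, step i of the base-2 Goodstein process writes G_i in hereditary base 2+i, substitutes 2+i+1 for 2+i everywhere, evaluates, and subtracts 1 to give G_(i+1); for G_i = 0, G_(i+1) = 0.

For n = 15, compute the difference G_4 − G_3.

15 —HB2→ 2^(2 + 1) + 2^2 + 2 + 1 —bump→ 3^(3 + 1) + 3^3 + 3 + 1 = 112 —(−1)→ 111
111 —HB3→ 3^(3 + 1) + 3^3 + 3 —bump→ 4^(4 + 1) + 4^4 + 4 = 1284 —(−1)→ 1283
1283 —HB4→ 4^(4 + 1) + 4^4 + 3 —bump→ 5^(5 + 1) + 5^5 + 3 = 18753 —(−1)→ 18752
18752 —HB5→ 5^(5 + 1) + 5^5 + 2 —bump→ 6^(6 + 1) + 6^6 + 2 = 326594 —(−1)→ 326593

307841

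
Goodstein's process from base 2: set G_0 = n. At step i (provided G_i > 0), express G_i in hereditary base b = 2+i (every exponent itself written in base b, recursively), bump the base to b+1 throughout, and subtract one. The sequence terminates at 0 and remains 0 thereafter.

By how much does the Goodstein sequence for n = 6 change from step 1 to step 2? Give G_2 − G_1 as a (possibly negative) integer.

228

base 2: 6 = 2^2 + 2; at 3: 3^3 + 3 = 30; next = 29
base 3: 29 = 3^3 + 2; at 4: 4^4 + 2 = 258; next = 257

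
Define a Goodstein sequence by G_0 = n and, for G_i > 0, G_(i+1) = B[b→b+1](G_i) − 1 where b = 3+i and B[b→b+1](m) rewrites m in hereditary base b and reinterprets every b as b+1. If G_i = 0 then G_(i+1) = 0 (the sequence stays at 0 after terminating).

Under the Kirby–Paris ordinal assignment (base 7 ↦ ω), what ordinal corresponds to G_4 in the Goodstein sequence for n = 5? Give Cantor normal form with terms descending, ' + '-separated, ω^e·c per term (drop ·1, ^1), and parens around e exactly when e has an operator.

step 0: 5 = 3 + 2; sub 4 for 3: 4 + 2; = 6; G_1 = 6−1 = 5
step 1: 5 = 4 + 1; sub 5 for 4: 5 + 1; = 6; G_2 = 6−1 = 5
step 2: 5 = 5; sub 6 for 5: 6; = 6; G_3 = 6−1 = 5
step 3: 5 = 5; sub 7 for 6: 5; = 5; G_4 = 5−1 = 4

4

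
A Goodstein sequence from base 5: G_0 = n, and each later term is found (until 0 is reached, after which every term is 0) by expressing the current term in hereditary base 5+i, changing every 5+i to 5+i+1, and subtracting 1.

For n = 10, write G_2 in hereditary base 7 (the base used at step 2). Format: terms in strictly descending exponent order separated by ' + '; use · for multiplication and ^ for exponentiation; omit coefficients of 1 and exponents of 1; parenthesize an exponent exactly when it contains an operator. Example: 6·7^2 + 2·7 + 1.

7 + 4

10 —HB5→ 2·5 —bump→ 2·6 = 12 —(−1)→ 11
11 —HB6→ 6 + 5 —bump→ 7 + 5 = 12 —(−1)→ 11
11 —HB7→ 7 + 4 —bump→ 8 + 4 = 12 —(−1)→ 11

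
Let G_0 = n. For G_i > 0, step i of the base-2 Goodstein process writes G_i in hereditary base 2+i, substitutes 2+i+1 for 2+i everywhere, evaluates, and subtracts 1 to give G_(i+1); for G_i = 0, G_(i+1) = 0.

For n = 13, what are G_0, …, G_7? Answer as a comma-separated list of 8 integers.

13, 108, 1279, 16092, 280711, 5765998, 134219479, 3486786855

step 0: 13 = 2^(2 + 1) + 2^2 + 1; sub 3 for 2: 3^(3 + 1) + 3^3 + 1; = 109; G_1 = 109−1 = 108
step 1: 108 = 3^(3 + 1) + 3^3; sub 4 for 3: 4^(4 + 1) + 4^4; = 1280; G_2 = 1280−1 = 1279
step 2: 1279 = 4^(4 + 1) + 3·4^3 + 3·4^2 + 3·4 + 3; sub 5 for 4: 5^(5 + 1) + 3·5^3 + 3·5^2 + 3·5 + 3; = 16093; G_3 = 16093−1 = 16092
step 3: 16092 = 5^(5 + 1) + 3·5^3 + 3·5^2 + 3·5 + 2; sub 6 for 5: 6^(6 + 1) + 3·6^3 + 3·6^2 + 3·6 + 2; = 280712; G_4 = 280712−1 = 280711
step 4: 280711 = 6^(6 + 1) + 3·6^3 + 3·6^2 + 3·6 + 1; sub 7 for 6: 7^(7 + 1) + 3·7^3 + 3·7^2 + 3·7 + 1; = 5765999; G_5 = 5765999−1 = 5765998
step 5: 5765998 = 7^(7 + 1) + 3·7^3 + 3·7^2 + 3·7; sub 8 for 7: 8^(8 + 1) + 3·8^3 + 3·8^2 + 3·8; = 134219480; G_6 = 134219480−1 = 134219479
step 6: 134219479 = 8^(8 + 1) + 3·8^3 + 3·8^2 + 2·8 + 7; sub 9 for 8: 9^(9 + 1) + 3·9^3 + 3·9^2 + 2·9 + 7; = 3486786856; G_7 = 3486786856−1 = 3486786855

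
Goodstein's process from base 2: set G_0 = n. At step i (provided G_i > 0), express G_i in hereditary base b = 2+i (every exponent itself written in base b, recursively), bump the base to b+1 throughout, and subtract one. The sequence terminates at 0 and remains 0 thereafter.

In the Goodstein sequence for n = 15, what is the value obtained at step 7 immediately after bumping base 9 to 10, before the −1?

(0) 15|_2 = 2^(2 + 1) + 2^2 + 2 + 1 ↦ 3^(3 + 1) + 3^3 + 3 + 1|_3 = 112 ⇒ 111
(1) 111|_3 = 3^(3 + 1) + 3^3 + 3 ↦ 4^(4 + 1) + 4^4 + 4|_4 = 1284 ⇒ 1283
(2) 1283|_4 = 4^(4 + 1) + 4^4 + 3 ↦ 5^(5 + 1) + 5^5 + 3|_5 = 18753 ⇒ 18752
(3) 18752|_5 = 5^(5 + 1) + 5^5 + 2 ↦ 6^(6 + 1) + 6^6 + 2|_6 = 326594 ⇒ 326593
(4) 326593|_6 = 6^(6 + 1) + 6^6 + 1 ↦ 7^(7 + 1) + 7^7 + 1|_7 = 6588345 ⇒ 6588344
(5) 6588344|_7 = 7^(7 + 1) + 7^7 ↦ 8^(8 + 1) + 8^8|_8 = 150994944 ⇒ 150994943
(6) 150994943|_8 = 8^(8 + 1) + 7·8^7 + 7·8^6 + 7·8^5 + 7·8^4 + 7·8^3 + 7·8^2 + 7·8 + 7 ↦ 9^(9 + 1) + 7·9^7 + 7·9^6 + 7·9^5 + 7·9^4 + 7·9^3 + 7·9^2 + 7·9 + 7|_9 = 3524450281 ⇒ 3524450280

100077777776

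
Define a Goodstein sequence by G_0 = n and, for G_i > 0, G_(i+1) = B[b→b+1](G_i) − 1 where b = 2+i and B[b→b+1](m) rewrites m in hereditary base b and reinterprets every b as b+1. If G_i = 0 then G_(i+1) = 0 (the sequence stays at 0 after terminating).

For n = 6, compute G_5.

98039

G_0=6  [base 2] 2^2 + 2  →[2↦3]→  3^3 + 3 = 30  −1 ⇒ G_1=29
G_1=29  [base 3] 3^3 + 2  →[3↦4]→  4^4 + 2 = 258  −1 ⇒ G_2=257
G_2=257  [base 4] 4^4 + 1  →[4↦5]→  5^5 + 1 = 3126  −1 ⇒ G_3=3125
G_3=3125  [base 5] 5^5  →[5↦6]→  6^6 = 46656  −1 ⇒ G_4=46655
G_4=46655  [base 6] 5·6^5 + 5·6^4 + 5·6^3 + 5·6^2 + 5·6 + 5  →[6↦7]→  5·7^5 + 5·7^4 + 5·7^3 + 5·7^2 + 5·7 + 5 = 98040  −1 ⇒ G_5=98039
G_5=98039  [base 7] 5·7^5 + 5·7^4 + 5·7^3 + 5·7^2 + 5·7 + 4  →[7↦8]→  5·8^5 + 5·8^4 + 5·8^3 + 5·8^2 + 5·8 + 4 = 187244  −1 ⇒ G_6=187243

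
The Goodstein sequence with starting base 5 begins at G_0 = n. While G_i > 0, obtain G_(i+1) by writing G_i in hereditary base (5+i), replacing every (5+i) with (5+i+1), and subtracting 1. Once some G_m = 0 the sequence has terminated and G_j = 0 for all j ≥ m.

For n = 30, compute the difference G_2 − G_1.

12

base 5: 30 = 5^2 + 5; at 6: 6^2 + 6 = 42; next = 41
base 6: 41 = 6^2 + 5; at 7: 7^2 + 5 = 54; next = 53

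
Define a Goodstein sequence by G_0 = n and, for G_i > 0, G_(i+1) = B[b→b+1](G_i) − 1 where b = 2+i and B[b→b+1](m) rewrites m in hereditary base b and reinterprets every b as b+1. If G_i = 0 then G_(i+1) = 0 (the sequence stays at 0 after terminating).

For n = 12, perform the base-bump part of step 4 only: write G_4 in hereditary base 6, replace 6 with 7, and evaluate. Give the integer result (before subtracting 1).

5764911

[0] 12 ≡ 2^(2 + 1) + 2^2 (base 2). Lift 3: 108. −1: 107.
[1] 107 ≡ 3^(3 + 1) + 2·3^2 + 2·3 + 2 (base 3). Lift 4: 1066. −1: 1065.
[2] 1065 ≡ 4^(4 + 1) + 2·4^2 + 2·4 + 1 (base 4). Lift 5: 15686. −1: 15685.
[3] 15685 ≡ 5^(5 + 1) + 2·5^2 + 2·5 (base 5). Lift 6: 280020. −1: 280019.
[4] 280019 ≡ 6^(6 + 1) + 2·6^2 + 6 + 5 (base 6). Lift 7: 5764911. −1: 5764910.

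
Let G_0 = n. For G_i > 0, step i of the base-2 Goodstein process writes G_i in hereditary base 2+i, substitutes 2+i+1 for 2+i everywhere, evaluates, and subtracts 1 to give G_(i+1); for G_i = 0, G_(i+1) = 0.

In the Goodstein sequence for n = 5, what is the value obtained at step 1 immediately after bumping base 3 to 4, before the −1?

256

G_0=5  [base 2] 2^2 + 1  →[2↦3]→  3^3 + 1 = 28  −1 ⇒ G_1=27
G_1=27  [base 3] 3^3  →[3↦4]→  4^4 = 256  −1 ⇒ G_2=255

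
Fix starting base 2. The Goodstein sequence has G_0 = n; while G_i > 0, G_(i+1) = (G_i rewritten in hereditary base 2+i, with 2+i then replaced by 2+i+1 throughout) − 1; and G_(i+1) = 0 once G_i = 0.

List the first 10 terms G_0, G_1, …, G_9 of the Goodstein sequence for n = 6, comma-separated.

6 —HB2→ 2^2 + 2 —bump→ 3^3 + 3 = 30 —(−1)→ 29
29 —HB3→ 3^3 + 2 —bump→ 4^4 + 2 = 258 —(−1)→ 257
257 —HB4→ 4^4 + 1 —bump→ 5^5 + 1 = 3126 —(−1)→ 3125
3125 —HB5→ 5^5 —bump→ 6^6 = 46656 —(−1)→ 46655
46655 —HB6→ 5·6^5 + 5·6^4 + 5·6^3 + 5·6^2 + 5·6 + 5 —bump→ 5·7^5 + 5·7^4 + 5·7^3 + 5·7^2 + 5·7 + 5 = 98040 —(−1)→ 98039
98039 —HB7→ 5·7^5 + 5·7^4 + 5·7^3 + 5·7^2 + 5·7 + 4 —bump→ 5·8^5 + 5·8^4 + 5·8^3 + 5·8^2 + 5·8 + 4 = 187244 —(−1)→ 187243
187243 —HB8→ 5·8^5 + 5·8^4 + 5·8^3 + 5·8^2 + 5·8 + 3 —bump→ 5·9^5 + 5·9^4 + 5·9^3 + 5·9^2 + 5·9 + 3 = 332148 —(−1)→ 332147
332147 —HB9→ 5·9^5 + 5·9^4 + 5·9^3 + 5·9^2 + 5·9 + 2 —bump→ 5·10^5 + 5·10^4 + 5·10^3 + 5·10^2 + 5·10 + 2 = 555552 —(−1)→ 555551
555551 —HB10→ 5·10^5 + 5·10^4 + 5·10^3 + 5·10^2 + 5·10 + 1 —bump→ 5·11^5 + 5·11^4 + 5·11^3 + 5·11^2 + 5·11 + 1 = 885776 —(−1)→ 885775

6, 29, 257, 3125, 46655, 98039, 187243, 332147, 555551, 885775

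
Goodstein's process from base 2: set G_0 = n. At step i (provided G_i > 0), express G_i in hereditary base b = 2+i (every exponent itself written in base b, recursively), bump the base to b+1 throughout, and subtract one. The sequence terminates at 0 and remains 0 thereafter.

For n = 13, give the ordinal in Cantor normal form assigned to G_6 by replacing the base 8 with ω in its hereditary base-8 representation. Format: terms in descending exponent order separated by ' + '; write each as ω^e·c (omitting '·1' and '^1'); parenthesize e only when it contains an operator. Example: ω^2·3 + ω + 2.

ω^(ω + 1) + ω^3·3 + ω^2·3 + ω·2 + 7

i=0: 13 = 2^(2 + 1) + 2^2 + 1 (b=2); 2→3: 3^(3 + 1) + 3^3 + 1 = 109; 109−1 = 108
i=1: 108 = 3^(3 + 1) + 3^3 (b=3); 3→4: 4^(4 + 1) + 4^4 = 1280; 1280−1 = 1279
i=2: 1279 = 4^(4 + 1) + 3·4^3 + 3·4^2 + 3·4 + 3 (b=4); 4→5: 5^(5 + 1) + 3·5^3 + 3·5^2 + 3·5 + 3 = 16093; 16093−1 = 16092
i=3: 16092 = 5^(5 + 1) + 3·5^3 + 3·5^2 + 3·5 + 2 (b=5); 5→6: 6^(6 + 1) + 3·6^3 + 3·6^2 + 3·6 + 2 = 280712; 280712−1 = 280711
i=4: 280711 = 6^(6 + 1) + 3·6^3 + 3·6^2 + 3·6 + 1 (b=6); 6→7: 7^(7 + 1) + 3·7^3 + 3·7^2 + 3·7 + 1 = 5765999; 5765999−1 = 5765998
i=5: 5765998 = 7^(7 + 1) + 3·7^3 + 3·7^2 + 3·7 (b=7); 7→8: 8^(8 + 1) + 3·8^3 + 3·8^2 + 3·8 = 134219480; 134219480−1 = 134219479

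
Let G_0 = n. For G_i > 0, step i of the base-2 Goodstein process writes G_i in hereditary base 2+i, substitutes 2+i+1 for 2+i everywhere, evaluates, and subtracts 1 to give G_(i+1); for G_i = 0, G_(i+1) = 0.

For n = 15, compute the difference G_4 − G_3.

G_0=15  [base 2] 2^(2 + 1) + 2^2 + 2 + 1  →[2↦3]→  3^(3 + 1) + 3^3 + 3 + 1 = 112  −1 ⇒ G_1=111
G_1=111  [base 3] 3^(3 + 1) + 3^3 + 3  →[3↦4]→  4^(4 + 1) + 4^4 + 4 = 1284  −1 ⇒ G_2=1283
G_2=1283  [base 4] 4^(4 + 1) + 4^4 + 3  →[4↦5]→  5^(5 + 1) + 5^5 + 3 = 18753  −1 ⇒ G_3=18752
G_3=18752  [base 5] 5^(5 + 1) + 5^5 + 2  →[5↦6]→  6^(6 + 1) + 6^6 + 2 = 326594  −1 ⇒ G_4=326593

307841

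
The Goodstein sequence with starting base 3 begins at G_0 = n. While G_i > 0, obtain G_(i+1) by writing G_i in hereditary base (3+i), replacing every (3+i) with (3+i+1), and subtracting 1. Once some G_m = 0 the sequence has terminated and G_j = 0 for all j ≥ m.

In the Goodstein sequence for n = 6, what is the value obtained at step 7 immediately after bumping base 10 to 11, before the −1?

G_0=6  [base 3] 2·3  →[3↦4]→  2·4 = 8  −1 ⇒ G_1=7
G_1=7  [base 4] 4 + 3  →[4↦5]→  5 + 3 = 8  −1 ⇒ G_2=7
G_2=7  [base 5] 5 + 2  →[5↦6]→  6 + 2 = 8  −1 ⇒ G_3=7
G_3=7  [base 6] 6 + 1  →[6↦7]→  7 + 1 = 8  −1 ⇒ G_4=7
G_4=7  [base 7] 7  →[7↦8]→  8 = 8  −1 ⇒ G_5=7
G_5=7  [base 8] 7  →[8↦9]→  7 = 7  −1 ⇒ G_6=6
G_6=6  [base 9] 6  →[9↦10]→  6 = 6  −1 ⇒ G_7=5
G_7=5  [base 10] 5  →[10↦11]→  5 = 5  −1 ⇒ G_8=4

5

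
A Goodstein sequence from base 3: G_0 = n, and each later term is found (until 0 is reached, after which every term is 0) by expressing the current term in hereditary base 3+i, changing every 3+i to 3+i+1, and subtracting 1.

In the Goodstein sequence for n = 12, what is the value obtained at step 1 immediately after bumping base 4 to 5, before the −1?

28

12 —HB3→ 3^2 + 3 —bump→ 4^2 + 4 = 20 —(−1)→ 19
19 —HB4→ 4^2 + 3 —bump→ 5^2 + 3 = 28 —(−1)→ 27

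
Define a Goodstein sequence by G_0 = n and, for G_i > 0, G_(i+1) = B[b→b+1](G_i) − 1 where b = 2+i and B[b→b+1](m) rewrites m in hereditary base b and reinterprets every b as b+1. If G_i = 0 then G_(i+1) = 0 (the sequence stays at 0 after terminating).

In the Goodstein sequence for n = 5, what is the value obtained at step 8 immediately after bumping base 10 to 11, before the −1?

4383

base 2: 5 = 2^2 + 1; at 3: 3^3 + 1 = 28; next = 27
base 3: 27 = 3^3; at 4: 4^4 = 256; next = 255
base 4: 255 = 3·4^3 + 3·4^2 + 3·4 + 3; at 5: 3·5^3 + 3·5^2 + 3·5 + 3 = 468; next = 467
base 5: 467 = 3·5^3 + 3·5^2 + 3·5 + 2; at 6: 3·6^3 + 3·6^2 + 3·6 + 2 = 776; next = 775
base 6: 775 = 3·6^3 + 3·6^2 + 3·6 + 1; at 7: 3·7^3 + 3·7^2 + 3·7 + 1 = 1198; next = 1197
base 7: 1197 = 3·7^3 + 3·7^2 + 3·7; at 8: 3·8^3 + 3·8^2 + 3·8 = 1752; next = 1751
base 8: 1751 = 3·8^3 + 3·8^2 + 2·8 + 7; at 9: 3·9^3 + 3·9^2 + 2·9 + 7 = 2455; next = 2454
base 9: 2454 = 3·9^3 + 3·9^2 + 2·9 + 6; at 10: 3·10^3 + 3·10^2 + 2·10 + 6 = 3326; next = 3325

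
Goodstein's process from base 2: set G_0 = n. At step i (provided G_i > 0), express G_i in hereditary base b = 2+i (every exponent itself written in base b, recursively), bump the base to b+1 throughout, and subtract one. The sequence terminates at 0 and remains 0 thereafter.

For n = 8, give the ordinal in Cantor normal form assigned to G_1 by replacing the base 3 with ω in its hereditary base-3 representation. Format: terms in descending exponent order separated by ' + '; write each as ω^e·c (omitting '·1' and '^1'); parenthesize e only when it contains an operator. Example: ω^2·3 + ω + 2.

ω^ω·2 + ω^2·2 + ω·2 + 2

[0] 8 ≡ 2^(2 + 1) (base 2). Lift 3: 81. −1: 80.
[1] 80 ≡ 2·3^3 + 2·3^2 + 2·3 + 2 (base 3). Lift 4: 554. −1: 553.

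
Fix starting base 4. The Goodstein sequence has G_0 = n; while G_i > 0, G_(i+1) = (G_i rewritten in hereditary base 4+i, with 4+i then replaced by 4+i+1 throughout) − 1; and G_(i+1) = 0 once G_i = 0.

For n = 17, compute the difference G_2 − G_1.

step 0: 17 = 4^2 + 1; sub 5 for 4: 5^2 + 1; = 26; G_1 = 26−1 = 25
step 1: 25 = 5^2; sub 6 for 5: 6^2; = 36; G_2 = 36−1 = 35

10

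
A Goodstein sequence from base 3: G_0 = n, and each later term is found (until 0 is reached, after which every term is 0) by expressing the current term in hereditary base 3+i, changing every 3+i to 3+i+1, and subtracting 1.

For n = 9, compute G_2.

17

G_0 = 9. HB_3(9) = 3^2. Bump = 16. G_1 = 15.
G_1 = 15. HB_4(15) = 3·4 + 3. Bump = 18. G_2 = 17.
G_2 = 17. HB_5(17) = 3·5 + 2. Bump = 20. G_3 = 19.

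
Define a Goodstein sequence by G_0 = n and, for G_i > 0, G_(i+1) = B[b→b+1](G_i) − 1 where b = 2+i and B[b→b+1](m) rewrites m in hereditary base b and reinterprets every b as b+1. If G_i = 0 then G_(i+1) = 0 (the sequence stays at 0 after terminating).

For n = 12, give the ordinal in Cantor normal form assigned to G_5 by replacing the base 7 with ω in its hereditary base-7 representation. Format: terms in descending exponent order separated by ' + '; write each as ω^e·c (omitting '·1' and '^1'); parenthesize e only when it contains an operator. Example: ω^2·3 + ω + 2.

ω^(ω + 1) + ω^2·2 + ω + 4

i=0: 12 = 2^(2 + 1) + 2^2 (b=2); 2→3: 3^(3 + 1) + 3^3 = 108; 108−1 = 107
i=1: 107 = 3^(3 + 1) + 2·3^2 + 2·3 + 2 (b=3); 3→4: 4^(4 + 1) + 2·4^2 + 2·4 + 2 = 1066; 1066−1 = 1065
i=2: 1065 = 4^(4 + 1) + 2·4^2 + 2·4 + 1 (b=4); 4→5: 5^(5 + 1) + 2·5^2 + 2·5 + 1 = 15686; 15686−1 = 15685
i=3: 15685 = 5^(5 + 1) + 2·5^2 + 2·5 (b=5); 5→6: 6^(6 + 1) + 2·6^2 + 2·6 = 280020; 280020−1 = 280019
i=4: 280019 = 6^(6 + 1) + 2·6^2 + 6 + 5 (b=6); 6→7: 7^(7 + 1) + 2·7^2 + 7 + 5 = 5764911; 5764911−1 = 5764910
i=5: 5764910 = 7^(7 + 1) + 2·7^2 + 7 + 4 (b=7); 7→8: 8^(8 + 1) + 2·8^2 + 8 + 4 = 134217868; 134217868−1 = 134217867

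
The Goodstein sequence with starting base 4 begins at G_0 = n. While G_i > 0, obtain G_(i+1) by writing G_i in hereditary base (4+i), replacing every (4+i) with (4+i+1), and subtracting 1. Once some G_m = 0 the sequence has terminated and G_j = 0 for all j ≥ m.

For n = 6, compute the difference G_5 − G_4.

-1

step 0: 6 = 4 + 2; sub 5 for 4: 5 + 2; = 7; G_1 = 7−1 = 6
step 1: 6 = 5 + 1; sub 6 for 5: 6 + 1; = 7; G_2 = 7−1 = 6
step 2: 6 = 6; sub 7 for 6: 7; = 7; G_3 = 7−1 = 6
step 3: 6 = 6; sub 8 for 7: 6; = 6; G_4 = 6−1 = 5
step 4: 5 = 5; sub 9 for 8: 5; = 5; G_5 = 5−1 = 4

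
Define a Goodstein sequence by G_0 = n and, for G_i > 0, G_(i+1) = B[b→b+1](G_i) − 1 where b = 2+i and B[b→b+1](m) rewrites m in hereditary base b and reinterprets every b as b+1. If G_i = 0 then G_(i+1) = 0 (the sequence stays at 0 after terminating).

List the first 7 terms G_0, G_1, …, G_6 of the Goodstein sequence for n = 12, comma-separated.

[0] 12 ≡ 2^(2 + 1) + 2^2 (base 2). Lift 3: 108. −1: 107.
[1] 107 ≡ 3^(3 + 1) + 2·3^2 + 2·3 + 2 (base 3). Lift 4: 1066. −1: 1065.
[2] 1065 ≡ 4^(4 + 1) + 2·4^2 + 2·4 + 1 (base 4). Lift 5: 15686. −1: 15685.
[3] 15685 ≡ 5^(5 + 1) + 2·5^2 + 2·5 (base 5). Lift 6: 280020. −1: 280019.
[4] 280019 ≡ 6^(6 + 1) + 2·6^2 + 6 + 5 (base 6). Lift 7: 5764911. −1: 5764910.
[5] 5764910 ≡ 7^(7 + 1) + 2·7^2 + 7 + 4 (base 7). Lift 8: 134217868. −1: 134217867.

12, 107, 1065, 15685, 280019, 5764910, 134217867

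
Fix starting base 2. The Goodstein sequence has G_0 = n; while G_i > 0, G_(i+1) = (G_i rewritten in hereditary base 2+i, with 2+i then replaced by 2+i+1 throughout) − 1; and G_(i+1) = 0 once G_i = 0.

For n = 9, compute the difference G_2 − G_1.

base 2: 9 = 2^(2 + 1) + 1; at 3: 3^(3 + 1) + 1 = 82; next = 81
base 3: 81 = 3^(3 + 1); at 4: 4^(4 + 1) = 1024; next = 1023

942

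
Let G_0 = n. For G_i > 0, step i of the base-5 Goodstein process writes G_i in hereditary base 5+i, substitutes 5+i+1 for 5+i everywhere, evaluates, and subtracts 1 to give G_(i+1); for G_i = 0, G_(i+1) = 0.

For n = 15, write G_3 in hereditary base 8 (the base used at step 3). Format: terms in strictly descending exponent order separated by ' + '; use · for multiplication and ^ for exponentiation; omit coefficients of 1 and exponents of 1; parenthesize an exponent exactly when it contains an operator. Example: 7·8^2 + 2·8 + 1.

2·8 + 3

[0] 15 ≡ 3·5 (base 5). Lift 6: 18. −1: 17.
[1] 17 ≡ 2·6 + 5 (base 6). Lift 7: 19. −1: 18.
[2] 18 ≡ 2·7 + 4 (base 7). Lift 8: 20. −1: 19.
[3] 19 ≡ 2·8 + 3 (base 8). Lift 9: 21. −1: 20.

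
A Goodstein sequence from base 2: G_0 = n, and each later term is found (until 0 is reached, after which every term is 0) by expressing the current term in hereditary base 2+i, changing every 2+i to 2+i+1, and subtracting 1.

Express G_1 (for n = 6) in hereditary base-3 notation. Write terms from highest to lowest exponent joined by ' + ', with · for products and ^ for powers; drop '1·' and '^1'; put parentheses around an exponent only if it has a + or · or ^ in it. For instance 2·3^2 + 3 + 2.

base 2: 6 = 2^2 + 2; at 3: 3^3 + 3 = 30; next = 29
base 3: 29 = 3^3 + 2; at 4: 4^4 + 2 = 258; next = 257

3^3 + 2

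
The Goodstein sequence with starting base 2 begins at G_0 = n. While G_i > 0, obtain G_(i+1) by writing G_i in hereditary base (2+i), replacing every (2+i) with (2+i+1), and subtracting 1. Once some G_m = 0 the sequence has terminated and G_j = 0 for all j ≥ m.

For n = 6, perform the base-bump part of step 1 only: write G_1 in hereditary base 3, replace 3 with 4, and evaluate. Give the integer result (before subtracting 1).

258

base 2: 6 = 2^2 + 2; at 3: 3^3 + 3 = 30; next = 29
base 3: 29 = 3^3 + 2; at 4: 4^4 + 2 = 258; next = 257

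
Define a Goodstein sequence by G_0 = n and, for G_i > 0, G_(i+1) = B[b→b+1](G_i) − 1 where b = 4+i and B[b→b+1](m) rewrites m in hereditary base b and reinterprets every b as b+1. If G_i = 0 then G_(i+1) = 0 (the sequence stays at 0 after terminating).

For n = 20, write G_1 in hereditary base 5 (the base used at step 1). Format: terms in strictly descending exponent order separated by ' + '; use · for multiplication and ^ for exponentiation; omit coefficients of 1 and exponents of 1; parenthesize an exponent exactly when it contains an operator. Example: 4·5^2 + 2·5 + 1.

5^2 + 4

base 4: 20 = 4^2 + 4; at 5: 5^2 + 5 = 30; next = 29
base 5: 29 = 5^2 + 4; at 6: 6^2 + 4 = 40; next = 39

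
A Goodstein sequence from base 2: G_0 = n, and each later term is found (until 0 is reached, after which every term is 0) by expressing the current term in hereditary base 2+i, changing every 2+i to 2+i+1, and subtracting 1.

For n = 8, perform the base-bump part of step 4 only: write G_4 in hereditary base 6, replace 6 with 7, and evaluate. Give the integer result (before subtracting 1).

1647196

8 —HB2→ 2^(2 + 1) —bump→ 3^(3 + 1) = 81 —(−1)→ 80
80 —HB3→ 2·3^3 + 2·3^2 + 2·3 + 2 —bump→ 2·4^4 + 2·4^2 + 2·4 + 2 = 554 —(−1)→ 553
553 —HB4→ 2·4^4 + 2·4^2 + 2·4 + 1 —bump→ 2·5^5 + 2·5^2 + 2·5 + 1 = 6311 —(−1)→ 6310
6310 —HB5→ 2·5^5 + 2·5^2 + 2·5 —bump→ 2·6^6 + 2·6^2 + 2·6 = 93396 —(−1)→ 93395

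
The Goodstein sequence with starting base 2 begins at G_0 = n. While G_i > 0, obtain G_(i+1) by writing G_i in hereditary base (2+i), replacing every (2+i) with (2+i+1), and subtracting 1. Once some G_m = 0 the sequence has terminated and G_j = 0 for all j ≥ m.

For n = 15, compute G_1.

111

G_0 = 15. HB_2(15) = 2^(2 + 1) + 2^2 + 2 + 1. Bump = 112. G_1 = 111.
G_1 = 111. HB_3(111) = 3^(3 + 1) + 3^3 + 3. Bump = 1284. G_2 = 1283.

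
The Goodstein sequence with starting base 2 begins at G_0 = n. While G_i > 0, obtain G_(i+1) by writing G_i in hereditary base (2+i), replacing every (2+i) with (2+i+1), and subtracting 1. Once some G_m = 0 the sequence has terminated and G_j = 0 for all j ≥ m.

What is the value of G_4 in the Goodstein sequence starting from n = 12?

280019

G_0 = 12. HB_2(12) = 2^(2 + 1) + 2^2. Bump = 108. G_1 = 107.
G_1 = 107. HB_3(107) = 3^(3 + 1) + 2·3^2 + 2·3 + 2. Bump = 1066. G_2 = 1065.
G_2 = 1065. HB_4(1065) = 4^(4 + 1) + 2·4^2 + 2·4 + 1. Bump = 15686. G_3 = 15685.
G_3 = 15685. HB_5(15685) = 5^(5 + 1) + 2·5^2 + 2·5. Bump = 280020. G_4 = 280019.
G_4 = 280019. HB_6(280019) = 6^(6 + 1) + 2·6^2 + 6 + 5. Bump = 5764911. G_5 = 5764910.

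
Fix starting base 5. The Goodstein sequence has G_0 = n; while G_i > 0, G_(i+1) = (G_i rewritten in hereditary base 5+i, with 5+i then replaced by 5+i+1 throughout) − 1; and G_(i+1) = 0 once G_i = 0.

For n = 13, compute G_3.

16

G_0=13  [base 5] 2·5 + 3  →[5↦6]→  2·6 + 3 = 15  −1 ⇒ G_1=14
G_1=14  [base 6] 2·6 + 2  →[6↦7]→  2·7 + 2 = 16  −1 ⇒ G_2=15
G_2=15  [base 7] 2·7 + 1  →[7↦8]→  2·8 + 1 = 17  −1 ⇒ G_3=16
G_3=16  [base 8] 2·8  →[8↦9]→  2·9 = 18  −1 ⇒ G_4=17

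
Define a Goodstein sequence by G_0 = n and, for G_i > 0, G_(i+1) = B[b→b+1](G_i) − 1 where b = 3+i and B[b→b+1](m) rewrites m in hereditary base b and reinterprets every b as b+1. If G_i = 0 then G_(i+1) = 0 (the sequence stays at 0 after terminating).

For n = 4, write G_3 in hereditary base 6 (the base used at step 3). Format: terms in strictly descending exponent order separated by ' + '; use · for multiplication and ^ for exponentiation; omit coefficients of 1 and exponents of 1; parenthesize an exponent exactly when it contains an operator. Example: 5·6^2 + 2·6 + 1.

3

[0] 4 ≡ 3 + 1 (base 3). Lift 4: 5. −1: 4.
[1] 4 ≡ 4 (base 4). Lift 5: 5. −1: 4.
[2] 4 ≡ 4 (base 5). Lift 6: 4. −1: 3.
[3] 3 ≡ 3 (base 6). Lift 7: 3. −1: 2.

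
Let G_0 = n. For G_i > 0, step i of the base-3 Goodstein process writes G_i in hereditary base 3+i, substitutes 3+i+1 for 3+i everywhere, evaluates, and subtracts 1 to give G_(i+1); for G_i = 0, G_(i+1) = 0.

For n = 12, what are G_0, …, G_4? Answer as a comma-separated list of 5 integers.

base 3: 12 = 3^2 + 3; at 4: 4^2 + 4 = 20; next = 19
base 4: 19 = 4^2 + 3; at 5: 5^2 + 3 = 28; next = 27
base 5: 27 = 5^2 + 2; at 6: 6^2 + 2 = 38; next = 37
base 6: 37 = 6^2 + 1; at 7: 7^2 + 1 = 50; next = 49

12, 19, 27, 37, 49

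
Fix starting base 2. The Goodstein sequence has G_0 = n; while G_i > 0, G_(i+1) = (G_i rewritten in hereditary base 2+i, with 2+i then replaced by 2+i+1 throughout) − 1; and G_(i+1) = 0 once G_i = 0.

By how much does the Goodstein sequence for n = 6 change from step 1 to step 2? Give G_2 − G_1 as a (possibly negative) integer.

228

[0] 6 ≡ 2^2 + 2 (base 2). Lift 3: 30. −1: 29.
[1] 29 ≡ 3^3 + 2 (base 3). Lift 4: 258. −1: 257.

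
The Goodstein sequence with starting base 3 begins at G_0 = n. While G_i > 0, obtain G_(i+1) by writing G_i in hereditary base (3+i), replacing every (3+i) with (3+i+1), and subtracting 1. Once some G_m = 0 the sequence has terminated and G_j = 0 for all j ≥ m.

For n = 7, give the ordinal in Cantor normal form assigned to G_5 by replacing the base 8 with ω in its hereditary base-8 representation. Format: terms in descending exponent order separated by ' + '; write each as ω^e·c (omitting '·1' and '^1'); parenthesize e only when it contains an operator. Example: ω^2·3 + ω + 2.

G_0 = 7. HB_3(7) = 2·3 + 1. Bump = 9. G_1 = 8.
G_1 = 8. HB_4(8) = 2·4. Bump = 10. G_2 = 9.
G_2 = 9. HB_5(9) = 5 + 4. Bump = 10. G_3 = 9.
G_3 = 9. HB_6(9) = 6 + 3. Bump = 10. G_4 = 9.
G_4 = 9. HB_7(9) = 7 + 2. Bump = 10. G_5 = 9.

ω + 1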